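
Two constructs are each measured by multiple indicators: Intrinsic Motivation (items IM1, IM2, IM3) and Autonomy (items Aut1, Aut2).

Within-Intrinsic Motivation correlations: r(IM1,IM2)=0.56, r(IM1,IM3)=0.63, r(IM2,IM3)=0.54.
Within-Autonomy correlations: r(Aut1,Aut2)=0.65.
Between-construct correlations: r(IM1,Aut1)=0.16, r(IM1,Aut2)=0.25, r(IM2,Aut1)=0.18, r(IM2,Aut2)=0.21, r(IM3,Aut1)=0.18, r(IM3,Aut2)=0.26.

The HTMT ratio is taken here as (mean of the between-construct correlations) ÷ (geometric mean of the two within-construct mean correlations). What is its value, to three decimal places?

0.338

Between-construct mean = 1.24/6 = 0.2067.
Mean within-IM = 1.73/3 = 0.5767; mean within-Aut = 0.65/1 = 0.6500.
Geometric mean = √(0.5767 × 0.6500) = 0.6123.
HTMT = 0.2067 / 0.6123 = 0.338.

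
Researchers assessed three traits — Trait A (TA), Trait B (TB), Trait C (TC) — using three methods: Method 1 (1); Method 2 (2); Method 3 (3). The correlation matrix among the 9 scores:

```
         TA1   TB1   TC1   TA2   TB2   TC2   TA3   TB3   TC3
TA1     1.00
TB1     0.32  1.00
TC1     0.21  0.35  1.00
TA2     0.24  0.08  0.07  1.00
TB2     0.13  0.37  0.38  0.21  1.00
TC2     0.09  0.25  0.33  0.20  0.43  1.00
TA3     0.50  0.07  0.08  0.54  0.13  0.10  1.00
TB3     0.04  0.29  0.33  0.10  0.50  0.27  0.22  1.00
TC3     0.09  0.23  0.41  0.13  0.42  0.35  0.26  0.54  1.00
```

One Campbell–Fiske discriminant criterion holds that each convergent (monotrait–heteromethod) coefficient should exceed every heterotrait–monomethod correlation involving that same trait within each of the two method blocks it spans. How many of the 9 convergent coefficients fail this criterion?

Convergent coefficients and their comparison sets:
TA (methods 1·2): 0.24 vs {0.32, 0.21, 0.21, 0.20} → fail.
TA (methods 1·3): 0.50 vs {0.32, 0.22, 0.21, 0.26} → pass.
TA (methods 2·3): 0.54 vs {0.21, 0.22, 0.20, 0.26} → pass.
TB (methods 1·2): 0.37 vs {0.32, 0.21, 0.35, 0.43} → fail.
TB (methods 1·3): 0.29 vs {0.32, 0.22, 0.35, 0.54} → fail.
TB (methods 2·3): 0.50 vs {0.21, 0.22, 0.43, 0.54} → fail.
TC (methods 1·2): 0.33 vs {0.21, 0.20, 0.35, 0.43} → fail.
TC (methods 1·3): 0.41 vs {0.21, 0.26, 0.35, 0.54} → fail.
TC (methods 2·3): 0.35 vs {0.20, 0.26, 0.43, 0.54} → fail.
7 of 9 fail.

7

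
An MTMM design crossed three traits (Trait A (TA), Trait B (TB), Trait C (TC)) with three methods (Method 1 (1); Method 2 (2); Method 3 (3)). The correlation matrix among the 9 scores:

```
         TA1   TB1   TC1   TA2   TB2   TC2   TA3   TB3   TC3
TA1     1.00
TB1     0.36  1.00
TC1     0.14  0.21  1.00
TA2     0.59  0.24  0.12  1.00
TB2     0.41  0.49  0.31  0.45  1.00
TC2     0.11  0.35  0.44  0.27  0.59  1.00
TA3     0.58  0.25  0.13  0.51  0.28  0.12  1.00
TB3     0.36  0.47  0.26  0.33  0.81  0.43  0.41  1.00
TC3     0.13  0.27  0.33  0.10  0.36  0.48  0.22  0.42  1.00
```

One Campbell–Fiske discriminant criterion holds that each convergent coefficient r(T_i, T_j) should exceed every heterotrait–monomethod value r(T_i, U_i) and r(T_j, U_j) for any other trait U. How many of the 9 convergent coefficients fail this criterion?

4

Each convergent coefficient versus the relevant comparison correlations:
TA (methods 1·2): 0.59 vs {0.36, 0.45, 0.14, 0.27} → pass.
TA (methods 1·3): 0.58 vs {0.36, 0.41, 0.14, 0.22} → pass.
TA (methods 2·3): 0.51 vs {0.45, 0.41, 0.27, 0.22} → pass.
TB (methods 1·2): 0.49 vs {0.36, 0.45, 0.21, 0.59} → fail.
TB (methods 1·3): 0.47 vs {0.36, 0.41, 0.21, 0.42} → pass.
TB (methods 2·3): 0.81 vs {0.45, 0.41, 0.59, 0.42} → pass.
TC (methods 1·2): 0.44 vs {0.14, 0.27, 0.21, 0.59} → fail.
TC (methods 1·3): 0.33 vs {0.14, 0.22, 0.21, 0.42} → fail.
TC (methods 2·3): 0.48 vs {0.27, 0.22, 0.59, 0.42} → fail.
4 of 9 fail.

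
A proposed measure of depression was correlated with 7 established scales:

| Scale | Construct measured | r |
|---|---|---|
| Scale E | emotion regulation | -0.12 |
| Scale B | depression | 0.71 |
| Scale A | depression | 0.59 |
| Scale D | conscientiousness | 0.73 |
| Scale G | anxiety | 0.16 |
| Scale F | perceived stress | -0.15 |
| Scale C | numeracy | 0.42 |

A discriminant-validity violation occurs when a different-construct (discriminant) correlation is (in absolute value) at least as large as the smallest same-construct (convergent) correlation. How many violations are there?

1

Convergent (same construct = depression): Scale B, Scale A.
Smallest convergent = 0.59. Discriminant |r|: 0.12, 0.73, 0.16, 0.15, 0.42; count ≥ 0.59 → 1.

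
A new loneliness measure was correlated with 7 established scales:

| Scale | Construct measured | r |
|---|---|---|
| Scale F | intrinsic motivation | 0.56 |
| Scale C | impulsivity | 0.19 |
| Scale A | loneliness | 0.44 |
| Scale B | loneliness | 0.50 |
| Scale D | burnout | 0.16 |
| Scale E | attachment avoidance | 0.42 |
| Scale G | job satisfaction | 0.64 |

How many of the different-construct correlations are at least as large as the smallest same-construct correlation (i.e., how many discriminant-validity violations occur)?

2

Convergent (same construct = loneliness): Scale A, Scale B.
Smallest convergent = 0.44. Discriminant values: 0.56, 0.19, 0.16, 0.42, 0.64; count ≥ 0.44 → 2.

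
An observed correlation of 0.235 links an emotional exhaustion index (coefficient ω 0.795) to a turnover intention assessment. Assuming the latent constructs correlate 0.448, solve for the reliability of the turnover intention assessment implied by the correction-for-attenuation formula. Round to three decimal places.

r_true = r_obs / √(r_xx · r_yy) ⇒ 0.448 = 0.235 / √(0.795 · r_yy).
√(0.795 · r_yy) = 0.235 / 0.448 = 0.5246; 0.795 · r_yy = 0.2752; r_yy = 0.2752 / 0.795 ≈ 0.346.

0.346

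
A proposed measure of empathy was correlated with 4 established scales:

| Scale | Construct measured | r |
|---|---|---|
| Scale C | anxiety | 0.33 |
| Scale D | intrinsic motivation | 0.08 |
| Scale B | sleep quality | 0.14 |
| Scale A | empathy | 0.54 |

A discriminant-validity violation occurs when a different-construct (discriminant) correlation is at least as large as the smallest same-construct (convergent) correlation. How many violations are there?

0

Convergent (same construct = empathy): Scale A.
Smallest convergent = 0.54. Discriminant values: 0.33, 0.08, 0.14; count ≥ 0.54 → 0.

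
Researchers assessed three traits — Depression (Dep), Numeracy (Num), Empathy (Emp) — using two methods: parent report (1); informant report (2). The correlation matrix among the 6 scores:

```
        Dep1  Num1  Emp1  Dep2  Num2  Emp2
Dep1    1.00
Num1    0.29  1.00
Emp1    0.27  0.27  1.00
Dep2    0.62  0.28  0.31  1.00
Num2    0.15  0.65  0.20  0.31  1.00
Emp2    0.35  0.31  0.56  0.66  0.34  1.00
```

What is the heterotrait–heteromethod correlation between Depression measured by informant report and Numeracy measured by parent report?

0.28

Different traits and methods: r(Dep2, Num1) = 0.28.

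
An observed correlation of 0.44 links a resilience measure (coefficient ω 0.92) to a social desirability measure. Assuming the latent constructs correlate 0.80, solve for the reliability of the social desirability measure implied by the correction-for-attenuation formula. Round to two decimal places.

0.33

r_true = r_obs / √(r_xx · r_yy) ⇒ 0.80 = 0.44 / √(0.92 · r_yy).
√(0.92 · r_yy) = 0.44 / 0.80 = 0.5500; 0.92 · r_yy = 0.3025; r_yy = 0.3025 / 0.92 ≈ 0.33.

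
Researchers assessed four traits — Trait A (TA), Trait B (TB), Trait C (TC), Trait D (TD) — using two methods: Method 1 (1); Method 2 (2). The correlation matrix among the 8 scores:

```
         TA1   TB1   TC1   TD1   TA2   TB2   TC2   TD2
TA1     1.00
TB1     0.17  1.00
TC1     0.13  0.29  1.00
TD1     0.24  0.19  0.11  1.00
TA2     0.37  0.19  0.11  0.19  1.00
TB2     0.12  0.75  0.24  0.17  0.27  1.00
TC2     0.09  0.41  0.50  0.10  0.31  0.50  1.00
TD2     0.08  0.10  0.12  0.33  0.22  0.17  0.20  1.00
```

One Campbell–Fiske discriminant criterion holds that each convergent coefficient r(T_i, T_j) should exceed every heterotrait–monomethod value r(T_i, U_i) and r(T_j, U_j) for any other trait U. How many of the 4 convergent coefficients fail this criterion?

1

Checking each validity diagonal entry against its comparison values:
TA (methods 1·2): 0.37 vs {0.17, 0.27, 0.13, 0.31, 0.24, 0.22} → pass.
TB (methods 1·2): 0.75 vs {0.17, 0.27, 0.29, 0.50, 0.19, 0.17} → pass.
TC (methods 1·2): 0.50 vs {0.13, 0.31, 0.29, 0.50, 0.11, 0.20} → fail.
TD (methods 1·2): 0.33 vs {0.24, 0.22, 0.19, 0.17, 0.11, 0.20} → pass.
1 of 4 fail.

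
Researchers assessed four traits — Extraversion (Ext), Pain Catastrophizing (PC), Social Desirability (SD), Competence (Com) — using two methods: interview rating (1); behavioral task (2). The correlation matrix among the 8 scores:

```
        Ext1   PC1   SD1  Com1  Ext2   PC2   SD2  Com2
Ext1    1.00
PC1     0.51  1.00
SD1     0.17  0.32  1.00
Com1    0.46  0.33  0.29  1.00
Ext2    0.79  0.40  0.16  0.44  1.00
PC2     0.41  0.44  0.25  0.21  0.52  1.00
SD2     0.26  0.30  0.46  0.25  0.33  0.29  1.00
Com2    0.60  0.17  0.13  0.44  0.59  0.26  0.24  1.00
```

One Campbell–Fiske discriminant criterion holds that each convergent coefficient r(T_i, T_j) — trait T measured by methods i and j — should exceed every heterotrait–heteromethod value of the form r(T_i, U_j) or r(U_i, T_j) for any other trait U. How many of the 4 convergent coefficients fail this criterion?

1

Convergent coefficients and their comparison sets:
Ext (methods 1·2): 0.79 vs {0.41, 0.40, 0.26, 0.16, 0.60, 0.44} → pass.
PC (methods 1·2): 0.44 vs {0.40, 0.41, 0.30, 0.25, 0.17, 0.21} → pass.
SD (methods 1·2): 0.46 vs {0.16, 0.26, 0.25, 0.30, 0.13, 0.25} → pass.
Com (methods 1·2): 0.44 vs {0.44, 0.60, 0.21, 0.17, 0.25, 0.13} → fail.
1 of 4 fail.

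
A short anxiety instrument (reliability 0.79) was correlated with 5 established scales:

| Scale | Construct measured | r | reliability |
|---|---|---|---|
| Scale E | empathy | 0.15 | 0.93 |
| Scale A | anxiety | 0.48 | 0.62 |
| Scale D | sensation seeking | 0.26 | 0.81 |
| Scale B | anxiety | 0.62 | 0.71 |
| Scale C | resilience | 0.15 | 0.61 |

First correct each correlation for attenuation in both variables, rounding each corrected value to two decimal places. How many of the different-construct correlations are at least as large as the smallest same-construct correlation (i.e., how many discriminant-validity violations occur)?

0

Disattenuated r (r / √(r_scale · r_new)):
  Scale E (disc): 0.15 / √(0.93·0.79) = 0.17
  Scale A (conv): 0.48 / √(0.62·0.79) = 0.69
  Scale D (disc): 0.26 / √(0.81·0.79) = 0.33
  Scale B (conv): 0.62 / √(0.71·0.79) = 0.83
  Scale C (disc): 0.15 / √(0.61·0.79) = 0.22
Smallest convergent = 0.69. Discriminant values: 0.17, 0.33, 0.22; count ≥ 0.69 → 0.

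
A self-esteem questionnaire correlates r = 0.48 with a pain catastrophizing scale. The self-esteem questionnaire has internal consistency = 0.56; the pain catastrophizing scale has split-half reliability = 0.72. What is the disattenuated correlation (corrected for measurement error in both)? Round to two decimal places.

0.76

r_true = r_obs / √(r_xx · r_yy) = 0.48 / √(0.56 × 0.72) = 0.48 / √0.4032 = 0.48 / 0.6350 ≈ 0.76.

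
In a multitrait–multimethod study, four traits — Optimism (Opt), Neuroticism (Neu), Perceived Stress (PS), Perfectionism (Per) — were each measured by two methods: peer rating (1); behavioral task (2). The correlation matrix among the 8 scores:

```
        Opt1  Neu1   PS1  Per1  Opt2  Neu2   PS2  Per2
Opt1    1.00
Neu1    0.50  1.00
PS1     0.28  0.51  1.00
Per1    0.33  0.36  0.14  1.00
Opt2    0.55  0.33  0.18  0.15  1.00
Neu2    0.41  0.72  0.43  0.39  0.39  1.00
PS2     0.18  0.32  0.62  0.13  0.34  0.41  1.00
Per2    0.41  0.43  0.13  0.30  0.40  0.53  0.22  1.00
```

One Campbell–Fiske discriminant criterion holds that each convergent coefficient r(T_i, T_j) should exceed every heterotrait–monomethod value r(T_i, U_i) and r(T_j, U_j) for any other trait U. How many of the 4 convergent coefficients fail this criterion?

1

Convergent coefficients and their comparison sets:
Opt (methods 1·2): 0.55 vs {0.50, 0.39, 0.28, 0.34, 0.33, 0.40} → pass.
Neu (methods 1·2): 0.72 vs {0.50, 0.39, 0.51, 0.41, 0.36, 0.53} → pass.
PS (methods 1·2): 0.62 vs {0.28, 0.34, 0.51, 0.41, 0.14, 0.22} → pass.
Per (methods 1·2): 0.30 vs {0.33, 0.40, 0.36, 0.53, 0.14, 0.22} → fail.
1 of 4 fail.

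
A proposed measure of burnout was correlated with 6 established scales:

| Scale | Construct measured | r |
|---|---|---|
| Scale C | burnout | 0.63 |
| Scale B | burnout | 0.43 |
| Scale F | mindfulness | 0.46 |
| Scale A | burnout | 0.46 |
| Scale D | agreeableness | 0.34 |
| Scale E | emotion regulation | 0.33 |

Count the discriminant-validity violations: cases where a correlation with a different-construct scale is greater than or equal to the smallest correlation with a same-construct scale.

Convergent (same construct = burnout): Scale C, Scale B, Scale A.
Smallest convergent = 0.43. Discriminant values: 0.46, 0.34, 0.33; count ≥ 0.43 → 1.

1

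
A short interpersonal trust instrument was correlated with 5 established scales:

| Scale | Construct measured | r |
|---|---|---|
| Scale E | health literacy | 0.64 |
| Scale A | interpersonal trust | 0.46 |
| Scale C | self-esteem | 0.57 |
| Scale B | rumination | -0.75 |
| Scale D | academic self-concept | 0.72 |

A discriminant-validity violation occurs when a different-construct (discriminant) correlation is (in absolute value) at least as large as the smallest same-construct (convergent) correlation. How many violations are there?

Convergent (same construct = interpersonal trust): Scale A.
Smallest convergent = 0.46. Discriminant |r|: 0.64, 0.57, 0.75, 0.72; count ≥ 0.46 → 4.

4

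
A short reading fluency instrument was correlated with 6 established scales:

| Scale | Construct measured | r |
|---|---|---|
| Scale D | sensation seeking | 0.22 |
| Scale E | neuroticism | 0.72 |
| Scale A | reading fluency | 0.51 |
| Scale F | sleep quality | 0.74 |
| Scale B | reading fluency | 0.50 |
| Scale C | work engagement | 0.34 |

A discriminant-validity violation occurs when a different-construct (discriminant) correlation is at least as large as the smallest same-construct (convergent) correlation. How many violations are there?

Convergent (same construct = reading fluency): Scale A, Scale B.
Smallest convergent = 0.50. Discriminant values: 0.22, 0.72, 0.74, 0.34; count ≥ 0.50 → 2.

2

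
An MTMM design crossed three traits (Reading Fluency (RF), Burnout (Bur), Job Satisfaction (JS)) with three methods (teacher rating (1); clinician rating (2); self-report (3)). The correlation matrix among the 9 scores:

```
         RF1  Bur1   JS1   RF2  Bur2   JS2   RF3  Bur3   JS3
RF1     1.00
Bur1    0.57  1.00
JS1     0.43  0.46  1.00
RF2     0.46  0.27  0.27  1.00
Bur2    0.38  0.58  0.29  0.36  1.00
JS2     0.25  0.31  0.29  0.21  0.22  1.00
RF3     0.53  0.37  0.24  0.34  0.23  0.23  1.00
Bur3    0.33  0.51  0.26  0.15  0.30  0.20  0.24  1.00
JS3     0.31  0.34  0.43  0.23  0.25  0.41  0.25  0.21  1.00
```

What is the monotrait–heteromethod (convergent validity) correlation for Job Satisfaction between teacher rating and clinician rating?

Same trait (JS), different methods: r(JS1, JS2) = 0.29.

0.29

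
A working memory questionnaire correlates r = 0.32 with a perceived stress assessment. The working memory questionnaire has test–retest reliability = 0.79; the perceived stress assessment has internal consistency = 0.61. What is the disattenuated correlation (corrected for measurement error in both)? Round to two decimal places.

0.46

r_true = r_obs / √(r_xx · r_yy) = 0.32 / √(0.79 × 0.61) = 0.32 / √0.4819 = 0.32 / 0.6942 ≈ 0.46.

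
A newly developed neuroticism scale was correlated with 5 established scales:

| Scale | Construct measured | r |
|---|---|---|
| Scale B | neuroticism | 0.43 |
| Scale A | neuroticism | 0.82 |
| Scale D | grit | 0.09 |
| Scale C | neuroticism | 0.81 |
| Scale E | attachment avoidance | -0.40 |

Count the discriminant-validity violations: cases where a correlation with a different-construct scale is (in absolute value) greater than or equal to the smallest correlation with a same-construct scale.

0

Convergent (same construct = neuroticism): Scale B, Scale A, Scale C.
Smallest convergent = 0.43. Discriminant |r|: 0.09, 0.40; count ≥ 0.43 → 0.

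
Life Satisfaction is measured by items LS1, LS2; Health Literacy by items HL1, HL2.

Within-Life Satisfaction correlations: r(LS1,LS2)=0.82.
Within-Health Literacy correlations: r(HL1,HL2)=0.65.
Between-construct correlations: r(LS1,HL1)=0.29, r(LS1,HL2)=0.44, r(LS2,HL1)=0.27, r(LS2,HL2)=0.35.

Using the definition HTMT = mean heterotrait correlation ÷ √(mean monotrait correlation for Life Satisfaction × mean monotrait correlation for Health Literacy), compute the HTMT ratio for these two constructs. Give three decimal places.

Between-construct mean = 1.35/4 = 0.3375.
Mean within-LS = 0.82/1 = 0.8200; mean within-HL = 0.65/1 = 0.6500.
Geometric mean = √(0.8200 × 0.6500) = 0.7301.
HTMT = 0.3375 / 0.7301 = 0.462.

0.462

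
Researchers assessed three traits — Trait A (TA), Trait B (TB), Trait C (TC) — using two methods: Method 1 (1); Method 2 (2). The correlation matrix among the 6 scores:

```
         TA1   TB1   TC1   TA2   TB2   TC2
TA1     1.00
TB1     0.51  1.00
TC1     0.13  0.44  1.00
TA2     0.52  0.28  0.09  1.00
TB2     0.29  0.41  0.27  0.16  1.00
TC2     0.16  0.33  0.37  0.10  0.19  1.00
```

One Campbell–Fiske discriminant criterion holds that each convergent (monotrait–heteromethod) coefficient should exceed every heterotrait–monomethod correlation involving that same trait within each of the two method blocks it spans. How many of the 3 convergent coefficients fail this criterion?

Checking each validity diagonal entry against its comparison values:
TA (methods 1·2): 0.52 vs {0.51, 0.16, 0.13, 0.10} → pass.
TB (methods 1·2): 0.41 vs {0.51, 0.16, 0.44, 0.19} → fail.
TC (methods 1·2): 0.37 vs {0.13, 0.10, 0.44, 0.19} → fail.
2 of 3 fail.

2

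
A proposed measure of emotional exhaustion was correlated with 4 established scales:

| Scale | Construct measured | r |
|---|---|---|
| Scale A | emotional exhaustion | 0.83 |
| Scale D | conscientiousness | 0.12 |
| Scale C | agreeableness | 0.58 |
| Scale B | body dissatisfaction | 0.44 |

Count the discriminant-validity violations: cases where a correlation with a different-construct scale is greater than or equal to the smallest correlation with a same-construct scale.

0

Convergent (same construct = emotional exhaustion): Scale A.
Smallest convergent = 0.83. Discriminant values: 0.12, 0.58, 0.44; count ≥ 0.83 → 0.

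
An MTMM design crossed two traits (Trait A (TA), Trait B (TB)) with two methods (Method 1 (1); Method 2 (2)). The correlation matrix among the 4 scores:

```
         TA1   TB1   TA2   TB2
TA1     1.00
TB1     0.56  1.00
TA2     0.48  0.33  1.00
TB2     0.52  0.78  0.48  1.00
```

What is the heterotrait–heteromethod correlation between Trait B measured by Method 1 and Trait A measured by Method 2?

0.33

Different traits and methods: r(TB1, TA2) = 0.33.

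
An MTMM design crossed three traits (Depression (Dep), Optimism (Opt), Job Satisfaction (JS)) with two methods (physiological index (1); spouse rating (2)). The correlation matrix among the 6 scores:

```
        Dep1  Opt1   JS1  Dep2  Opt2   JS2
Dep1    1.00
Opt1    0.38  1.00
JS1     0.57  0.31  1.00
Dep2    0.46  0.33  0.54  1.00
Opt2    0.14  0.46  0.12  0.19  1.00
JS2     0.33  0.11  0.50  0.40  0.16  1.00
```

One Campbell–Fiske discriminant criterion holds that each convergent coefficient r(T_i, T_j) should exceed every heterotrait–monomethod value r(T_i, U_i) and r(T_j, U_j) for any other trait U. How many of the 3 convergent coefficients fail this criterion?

2

Checking each validity diagonal entry against its comparison values:
Dep (methods 1·2): 0.46 vs {0.38, 0.19, 0.57, 0.40} → fail.
Opt (methods 1·2): 0.46 vs {0.38, 0.19, 0.31, 0.16} → pass.
JS (methods 1·2): 0.50 vs {0.57, 0.40, 0.31, 0.16} → fail.
2 of 3 fail.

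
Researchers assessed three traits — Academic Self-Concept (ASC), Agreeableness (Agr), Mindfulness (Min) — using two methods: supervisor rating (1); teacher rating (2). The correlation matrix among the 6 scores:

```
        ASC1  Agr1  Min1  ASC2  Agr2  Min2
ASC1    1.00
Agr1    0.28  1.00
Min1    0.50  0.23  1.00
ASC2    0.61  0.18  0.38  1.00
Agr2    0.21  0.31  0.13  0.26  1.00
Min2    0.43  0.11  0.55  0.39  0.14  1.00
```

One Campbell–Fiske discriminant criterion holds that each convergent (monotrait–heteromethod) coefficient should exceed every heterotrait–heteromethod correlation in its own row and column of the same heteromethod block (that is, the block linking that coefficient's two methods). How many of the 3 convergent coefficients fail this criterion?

Each convergent coefficient versus the relevant comparison correlations:
ASC (methods 1·2): 0.61 vs {0.21, 0.18, 0.43, 0.38} → pass.
Agr (methods 1·2): 0.31 vs {0.18, 0.21, 0.11, 0.13} → pass.
Min (methods 1·2): 0.55 vs {0.38, 0.43, 0.13, 0.11} → pass.
0 of 3 fail.

0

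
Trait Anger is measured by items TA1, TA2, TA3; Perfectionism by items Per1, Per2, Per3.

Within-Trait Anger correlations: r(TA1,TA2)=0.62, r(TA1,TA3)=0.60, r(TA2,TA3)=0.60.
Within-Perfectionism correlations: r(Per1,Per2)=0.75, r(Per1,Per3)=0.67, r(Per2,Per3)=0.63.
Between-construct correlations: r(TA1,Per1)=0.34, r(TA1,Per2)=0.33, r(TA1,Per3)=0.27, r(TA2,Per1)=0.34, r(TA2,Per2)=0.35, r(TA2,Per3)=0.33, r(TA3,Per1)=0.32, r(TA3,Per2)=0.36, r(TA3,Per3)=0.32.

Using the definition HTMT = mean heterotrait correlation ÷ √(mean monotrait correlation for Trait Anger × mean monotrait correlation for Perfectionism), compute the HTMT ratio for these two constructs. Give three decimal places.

Mean heterotrait r = 2.96/9 = 0.3289.
Mean within-TA = 1.82/3 = 0.6067; mean within-Per = 2.05/3 = 0.6833.
Geometric mean = √(0.6067 × 0.6833) = 0.6439.
HTMT = 0.3289 / 0.6439 = 0.511.

0.511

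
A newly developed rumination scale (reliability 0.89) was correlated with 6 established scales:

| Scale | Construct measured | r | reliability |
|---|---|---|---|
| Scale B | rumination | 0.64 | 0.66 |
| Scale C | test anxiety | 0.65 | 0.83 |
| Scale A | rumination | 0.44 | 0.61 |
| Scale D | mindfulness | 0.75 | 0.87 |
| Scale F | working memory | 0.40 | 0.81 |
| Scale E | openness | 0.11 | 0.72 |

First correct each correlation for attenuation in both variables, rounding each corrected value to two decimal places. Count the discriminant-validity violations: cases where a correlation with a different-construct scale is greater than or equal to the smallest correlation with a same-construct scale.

Disattenuated r (r / √(r_scale · r_new)):
  Scale B (conv): 0.64 / √(0.66·0.89) = 0.84
  Scale C (disc): 0.65 / √(0.83·0.89) = 0.76
  Scale A (conv): 0.44 / √(0.61·0.89) = 0.60
  Scale D (disc): 0.75 / √(0.87·0.89) = 0.85
  Scale F (disc): 0.40 / √(0.81·0.89) = 0.47
  Scale E (disc): 0.11 / √(0.72·0.89) = 0.14
Smallest convergent = 0.60. Discriminant values: 0.76, 0.85, 0.47, 0.14; count ≥ 0.60 → 2.

2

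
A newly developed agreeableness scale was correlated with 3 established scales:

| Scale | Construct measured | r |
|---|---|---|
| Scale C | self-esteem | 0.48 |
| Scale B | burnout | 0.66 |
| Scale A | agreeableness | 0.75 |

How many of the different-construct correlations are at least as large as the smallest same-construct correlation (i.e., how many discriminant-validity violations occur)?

0

Convergent (same construct = agreeableness): Scale A.
Smallest convergent = 0.75. Discriminant values: 0.48, 0.66; count ≥ 0.75 → 0.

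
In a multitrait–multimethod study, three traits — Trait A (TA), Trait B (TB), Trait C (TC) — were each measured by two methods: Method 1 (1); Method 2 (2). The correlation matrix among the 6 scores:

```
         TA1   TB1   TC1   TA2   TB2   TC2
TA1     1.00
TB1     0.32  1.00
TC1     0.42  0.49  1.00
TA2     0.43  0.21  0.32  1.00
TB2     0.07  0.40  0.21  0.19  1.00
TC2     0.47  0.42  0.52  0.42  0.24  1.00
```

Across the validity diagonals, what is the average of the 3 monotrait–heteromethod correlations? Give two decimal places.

0.45

Convergent values: 0.43, 0.40, 0.52; mean = 1.35/3 = 0.45.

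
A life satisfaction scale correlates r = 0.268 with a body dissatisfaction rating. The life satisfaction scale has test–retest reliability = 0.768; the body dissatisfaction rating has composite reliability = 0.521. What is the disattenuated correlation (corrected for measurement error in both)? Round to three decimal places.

r_true = r_obs / √(r_xx · r_yy) = 0.268 / √(0.768 × 0.521) = 0.268 / √0.400128 = 0.268 / 0.6326 ≈ 0.424.

0.424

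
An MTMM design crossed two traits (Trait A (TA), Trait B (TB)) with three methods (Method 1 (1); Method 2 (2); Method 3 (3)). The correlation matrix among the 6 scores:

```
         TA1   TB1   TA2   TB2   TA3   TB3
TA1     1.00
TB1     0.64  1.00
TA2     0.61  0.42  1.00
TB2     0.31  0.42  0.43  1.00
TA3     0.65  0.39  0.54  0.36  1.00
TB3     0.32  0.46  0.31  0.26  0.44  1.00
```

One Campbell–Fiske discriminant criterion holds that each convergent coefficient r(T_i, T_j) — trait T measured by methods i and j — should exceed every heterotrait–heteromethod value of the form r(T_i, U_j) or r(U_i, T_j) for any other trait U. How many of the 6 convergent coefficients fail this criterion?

2

Convergent coefficients and their comparison sets:
TA (methods 1·2): 0.61 vs {0.31, 0.42} → pass.
TA (methods 1·3): 0.65 vs {0.32, 0.39} → pass.
TA (methods 2·3): 0.54 vs {0.31, 0.36} → pass.
TB (methods 1·2): 0.42 vs {0.42, 0.31} → fail.
TB (methods 1·3): 0.46 vs {0.39, 0.32} → pass.
TB (methods 2·3): 0.26 vs {0.36, 0.31} → fail.
2 of 6 fail.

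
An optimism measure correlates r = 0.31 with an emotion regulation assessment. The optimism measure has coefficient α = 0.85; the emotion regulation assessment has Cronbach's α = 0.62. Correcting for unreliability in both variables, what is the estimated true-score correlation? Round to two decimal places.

0.43

r_true = r_obs / √(r_xx · r_yy) = 0.31 / √(0.85 × 0.62) = 0.31 / √0.5270 = 0.31 / 0.7259 ≈ 0.43.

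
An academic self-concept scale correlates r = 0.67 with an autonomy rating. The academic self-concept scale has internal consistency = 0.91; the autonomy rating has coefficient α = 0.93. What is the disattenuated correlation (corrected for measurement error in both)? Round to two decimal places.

r_true = r_obs / √(r_xx · r_yy) = 0.67 / √(0.91 × 0.93) = 0.67 / √0.8463 = 0.67 / 0.9199 ≈ 0.73.

0.73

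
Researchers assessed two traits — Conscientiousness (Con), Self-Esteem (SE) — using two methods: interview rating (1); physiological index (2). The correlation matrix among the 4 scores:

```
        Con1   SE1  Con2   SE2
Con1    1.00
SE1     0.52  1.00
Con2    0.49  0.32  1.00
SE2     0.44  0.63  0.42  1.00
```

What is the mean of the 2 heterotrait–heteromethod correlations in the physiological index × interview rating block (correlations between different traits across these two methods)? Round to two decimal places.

0.38

HTHM values (method 2 × method 1): 0.32, 0.44; mean = 0.76/2 = 0.38.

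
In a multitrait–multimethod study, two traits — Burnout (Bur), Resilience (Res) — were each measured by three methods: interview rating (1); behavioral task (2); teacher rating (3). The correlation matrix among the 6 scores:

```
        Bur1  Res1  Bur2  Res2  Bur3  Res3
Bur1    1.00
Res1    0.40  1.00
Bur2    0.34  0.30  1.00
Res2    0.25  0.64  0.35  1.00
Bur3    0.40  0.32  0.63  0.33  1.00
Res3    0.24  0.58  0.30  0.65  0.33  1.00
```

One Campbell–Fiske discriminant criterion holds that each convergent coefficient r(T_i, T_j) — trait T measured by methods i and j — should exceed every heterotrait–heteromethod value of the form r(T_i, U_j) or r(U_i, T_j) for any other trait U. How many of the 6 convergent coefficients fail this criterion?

0

Checking each validity diagonal entry against its comparison values:
Bur (methods 1·2): 0.34 vs {0.25, 0.30} → pass.
Bur (methods 1·3): 0.40 vs {0.24, 0.32} → pass.
Bur (methods 2·3): 0.63 vs {0.30, 0.33} → pass.
Res (methods 1·2): 0.64 vs {0.30, 0.25} → pass.
Res (methods 1·3): 0.58 vs {0.32, 0.24} → pass.
Res (methods 2·3): 0.65 vs {0.33, 0.30} → pass.
0 of 6 fail.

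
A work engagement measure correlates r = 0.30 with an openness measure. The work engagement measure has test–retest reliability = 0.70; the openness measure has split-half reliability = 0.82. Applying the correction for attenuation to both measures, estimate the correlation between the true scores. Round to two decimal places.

0.40

r_true = r_obs / √(r_xx · r_yy) = 0.30 / √(0.70 × 0.82) = 0.30 / √0.5740 = 0.30 / 0.7576 ≈ 0.40.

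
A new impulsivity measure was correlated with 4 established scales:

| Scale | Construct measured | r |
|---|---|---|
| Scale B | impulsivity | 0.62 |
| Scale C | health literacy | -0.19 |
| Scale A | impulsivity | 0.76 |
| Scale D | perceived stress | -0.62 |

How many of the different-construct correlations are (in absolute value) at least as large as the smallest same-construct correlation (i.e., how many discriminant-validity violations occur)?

Convergent (same construct = impulsivity): Scale B, Scale A.
Smallest convergent = 0.62. Discriminant |r|: 0.19, 0.62; count ≥ 0.62 → 1.

1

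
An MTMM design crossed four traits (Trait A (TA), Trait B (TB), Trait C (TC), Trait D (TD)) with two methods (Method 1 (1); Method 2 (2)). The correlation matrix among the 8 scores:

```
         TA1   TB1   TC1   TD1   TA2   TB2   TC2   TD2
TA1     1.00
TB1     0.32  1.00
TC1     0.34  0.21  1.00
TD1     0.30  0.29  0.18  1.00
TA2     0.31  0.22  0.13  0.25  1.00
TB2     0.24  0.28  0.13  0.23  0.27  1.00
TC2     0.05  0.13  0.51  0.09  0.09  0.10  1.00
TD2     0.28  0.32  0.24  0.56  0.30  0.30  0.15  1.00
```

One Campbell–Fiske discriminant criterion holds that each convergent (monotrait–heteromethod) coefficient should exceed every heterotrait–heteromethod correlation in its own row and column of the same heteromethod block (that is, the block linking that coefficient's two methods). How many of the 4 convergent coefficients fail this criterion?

Convergent coefficients and their comparison sets:
TA (methods 1·2): 0.31 vs {0.24, 0.22, 0.05, 0.13, 0.28, 0.25} → pass.
TB (methods 1·2): 0.28 vs {0.22, 0.24, 0.13, 0.13, 0.32, 0.23} → fail.
TC (methods 1·2): 0.51 vs {0.13, 0.05, 0.13, 0.13, 0.24, 0.09} → pass.
TD (methods 1·2): 0.56 vs {0.25, 0.28, 0.23, 0.32, 0.09, 0.24} → pass.
1 of 4 fail.

1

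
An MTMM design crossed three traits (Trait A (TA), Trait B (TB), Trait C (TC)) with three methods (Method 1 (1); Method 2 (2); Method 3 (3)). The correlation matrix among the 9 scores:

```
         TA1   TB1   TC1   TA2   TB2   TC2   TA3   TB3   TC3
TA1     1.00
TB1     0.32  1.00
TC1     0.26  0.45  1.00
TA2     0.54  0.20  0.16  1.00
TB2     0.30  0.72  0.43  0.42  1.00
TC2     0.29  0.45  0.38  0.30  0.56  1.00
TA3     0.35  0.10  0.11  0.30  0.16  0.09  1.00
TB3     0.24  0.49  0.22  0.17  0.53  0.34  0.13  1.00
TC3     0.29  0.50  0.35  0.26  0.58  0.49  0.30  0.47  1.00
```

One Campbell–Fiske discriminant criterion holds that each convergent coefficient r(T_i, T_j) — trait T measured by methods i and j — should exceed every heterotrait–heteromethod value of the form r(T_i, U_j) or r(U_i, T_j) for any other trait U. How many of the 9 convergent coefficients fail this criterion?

5

Checking each validity diagonal entry against its comparison values:
TA (methods 1·2): 0.54 vs {0.30, 0.20, 0.29, 0.16} → pass.
TA (methods 1·3): 0.35 vs {0.24, 0.10, 0.29, 0.11} → pass.
TA (methods 2·3): 0.30 vs {0.17, 0.16, 0.26, 0.09} → pass.
TB (methods 1·2): 0.72 vs {0.20, 0.30, 0.45, 0.43} → pass.
TB (methods 1·3): 0.49 vs {0.10, 0.24, 0.50, 0.22} → fail.
TB (methods 2·3): 0.53 vs {0.16, 0.17, 0.58, 0.34} → fail.
TC (methods 1·2): 0.38 vs {0.16, 0.29, 0.43, 0.45} → fail.
TC (methods 1·3): 0.35 vs {0.11, 0.29, 0.22, 0.50} → fail.
TC (methods 2·3): 0.49 vs {0.09, 0.26, 0.34, 0.58} → fail.
5 of 9 fail.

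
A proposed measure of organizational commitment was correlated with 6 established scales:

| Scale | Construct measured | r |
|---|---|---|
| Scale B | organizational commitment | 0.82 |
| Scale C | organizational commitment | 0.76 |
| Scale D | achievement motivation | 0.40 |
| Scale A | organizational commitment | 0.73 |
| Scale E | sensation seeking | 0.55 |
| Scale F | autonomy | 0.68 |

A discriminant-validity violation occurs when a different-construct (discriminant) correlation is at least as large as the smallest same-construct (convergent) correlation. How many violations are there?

Convergent (same construct = organizational commitment): Scale B, Scale C, Scale A.
Smallest convergent = 0.73. Discriminant values: 0.40, 0.55, 0.68; count ≥ 0.73 → 0.

0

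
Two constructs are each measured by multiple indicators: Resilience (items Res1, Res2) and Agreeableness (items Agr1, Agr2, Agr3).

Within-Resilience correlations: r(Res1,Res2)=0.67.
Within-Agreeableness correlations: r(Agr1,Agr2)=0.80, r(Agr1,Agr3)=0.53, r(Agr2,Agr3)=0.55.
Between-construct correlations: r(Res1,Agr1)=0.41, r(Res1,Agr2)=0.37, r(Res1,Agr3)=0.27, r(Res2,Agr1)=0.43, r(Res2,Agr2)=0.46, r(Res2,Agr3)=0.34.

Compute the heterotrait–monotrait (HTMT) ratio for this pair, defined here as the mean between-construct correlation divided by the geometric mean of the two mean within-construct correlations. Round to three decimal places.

0.586

Mean between = 2.28/6 = 0.3800.
Mean within-Res = 0.67/1 = 0.6700; mean within-Agr = 1.88/3 = 0.6267.
Geometric mean = √(0.6700 × 0.6267) = 0.6480.
HTMT = 0.3800 / 0.6480 = 0.586.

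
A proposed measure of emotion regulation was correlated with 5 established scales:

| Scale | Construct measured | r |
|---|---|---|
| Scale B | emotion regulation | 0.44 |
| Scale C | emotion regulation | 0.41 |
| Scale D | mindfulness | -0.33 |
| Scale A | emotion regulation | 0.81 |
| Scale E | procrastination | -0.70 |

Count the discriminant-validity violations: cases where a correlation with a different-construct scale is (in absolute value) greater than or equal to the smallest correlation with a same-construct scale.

Convergent (same construct = emotion regulation): Scale B, Scale C, Scale A.
Smallest convergent = 0.41. Discriminant |r|: 0.33, 0.70; count ≥ 0.41 → 1.

1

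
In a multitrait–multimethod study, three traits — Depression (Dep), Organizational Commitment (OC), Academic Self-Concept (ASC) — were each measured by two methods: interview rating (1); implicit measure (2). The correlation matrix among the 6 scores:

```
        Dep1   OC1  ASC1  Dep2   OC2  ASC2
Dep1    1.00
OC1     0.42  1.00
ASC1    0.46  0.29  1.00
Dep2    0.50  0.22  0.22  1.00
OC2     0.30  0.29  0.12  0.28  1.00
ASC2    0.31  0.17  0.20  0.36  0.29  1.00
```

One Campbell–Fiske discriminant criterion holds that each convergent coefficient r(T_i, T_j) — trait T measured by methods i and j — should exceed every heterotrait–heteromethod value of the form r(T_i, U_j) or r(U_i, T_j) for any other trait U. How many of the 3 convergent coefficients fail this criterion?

2

Convergent coefficients and their comparison sets:
Dep (methods 1·2): 0.50 vs {0.30, 0.22, 0.31, 0.22} → pass.
OC (methods 1·2): 0.29 vs {0.22, 0.30, 0.17, 0.12} → fail.
ASC (methods 1·2): 0.20 vs {0.22, 0.31, 0.12, 0.17} → fail.
2 of 3 fail.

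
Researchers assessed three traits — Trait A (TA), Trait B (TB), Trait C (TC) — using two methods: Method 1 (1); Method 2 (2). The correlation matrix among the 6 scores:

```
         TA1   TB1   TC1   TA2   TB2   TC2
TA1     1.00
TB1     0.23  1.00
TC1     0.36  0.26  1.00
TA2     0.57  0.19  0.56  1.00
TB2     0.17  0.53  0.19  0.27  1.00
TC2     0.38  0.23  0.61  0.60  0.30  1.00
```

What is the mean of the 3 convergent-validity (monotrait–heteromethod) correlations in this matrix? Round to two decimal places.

0.57

Convergent values: 0.57, 0.53, 0.61; mean = 1.71/3 = 0.57.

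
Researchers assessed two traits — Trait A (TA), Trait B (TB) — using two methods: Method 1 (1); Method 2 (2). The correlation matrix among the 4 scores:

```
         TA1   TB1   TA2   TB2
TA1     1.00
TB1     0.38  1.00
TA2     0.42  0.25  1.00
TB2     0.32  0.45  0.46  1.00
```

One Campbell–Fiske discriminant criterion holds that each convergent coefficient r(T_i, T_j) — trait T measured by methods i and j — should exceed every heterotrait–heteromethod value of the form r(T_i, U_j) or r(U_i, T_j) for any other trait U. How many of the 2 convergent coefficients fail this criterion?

0

Convergent coefficients and their comparison sets:
TA (methods 1·2): 0.42 vs {0.32, 0.25} → pass.
TB (methods 1·2): 0.45 vs {0.25, 0.32} → pass.
0 of 2 fail.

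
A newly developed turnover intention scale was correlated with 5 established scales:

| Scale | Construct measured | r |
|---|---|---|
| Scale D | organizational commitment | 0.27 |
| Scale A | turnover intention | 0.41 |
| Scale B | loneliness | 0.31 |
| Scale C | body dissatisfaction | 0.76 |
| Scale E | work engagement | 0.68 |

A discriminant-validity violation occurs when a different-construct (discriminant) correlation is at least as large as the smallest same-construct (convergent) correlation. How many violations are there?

2

Convergent (same construct = turnover intention): Scale A.
Smallest convergent = 0.41. Discriminant values: 0.27, 0.31, 0.76, 0.68; count ≥ 0.41 → 2.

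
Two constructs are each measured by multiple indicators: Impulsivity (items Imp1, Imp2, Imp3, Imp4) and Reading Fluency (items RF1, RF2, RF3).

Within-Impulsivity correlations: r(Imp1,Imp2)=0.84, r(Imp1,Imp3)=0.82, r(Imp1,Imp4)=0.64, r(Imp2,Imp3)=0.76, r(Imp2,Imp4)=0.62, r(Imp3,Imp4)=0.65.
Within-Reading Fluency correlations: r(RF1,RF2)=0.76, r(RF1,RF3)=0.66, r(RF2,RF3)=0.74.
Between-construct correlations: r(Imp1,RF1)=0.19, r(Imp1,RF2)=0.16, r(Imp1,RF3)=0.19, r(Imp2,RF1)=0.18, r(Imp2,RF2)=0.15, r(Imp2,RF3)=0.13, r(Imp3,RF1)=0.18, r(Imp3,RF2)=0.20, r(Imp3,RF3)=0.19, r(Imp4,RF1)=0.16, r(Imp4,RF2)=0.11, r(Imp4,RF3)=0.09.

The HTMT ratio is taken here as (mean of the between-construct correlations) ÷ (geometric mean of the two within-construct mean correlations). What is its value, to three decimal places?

Mean between = 1.93/12 = 0.1608.
Mean within-Imp = 4.33/6 = 0.7217; mean within-RF = 2.16/3 = 0.7200.
Geometric mean = √(0.7217 × 0.7200) = 0.7208.
HTMT = 0.1608 / 0.7208 = 0.223.

0.223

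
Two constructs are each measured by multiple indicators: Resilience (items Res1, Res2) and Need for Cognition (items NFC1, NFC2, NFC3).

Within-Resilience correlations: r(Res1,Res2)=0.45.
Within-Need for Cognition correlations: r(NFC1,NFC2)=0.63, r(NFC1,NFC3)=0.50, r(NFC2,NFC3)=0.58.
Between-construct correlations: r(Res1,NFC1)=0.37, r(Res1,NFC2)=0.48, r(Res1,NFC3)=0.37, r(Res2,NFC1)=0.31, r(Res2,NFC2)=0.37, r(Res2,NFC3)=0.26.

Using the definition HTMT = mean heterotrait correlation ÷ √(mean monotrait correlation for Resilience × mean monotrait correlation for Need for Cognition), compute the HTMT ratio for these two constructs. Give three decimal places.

0.711

Between-construct mean = 2.16/6 = 0.3600.
Mean within-Res = 0.45/1 = 0.4500; mean within-NFC = 1.71/3 = 0.5700.
Geometric mean = √(0.4500 × 0.5700) = 0.5065.
HTMT = 0.3600 / 0.5065 = 0.711.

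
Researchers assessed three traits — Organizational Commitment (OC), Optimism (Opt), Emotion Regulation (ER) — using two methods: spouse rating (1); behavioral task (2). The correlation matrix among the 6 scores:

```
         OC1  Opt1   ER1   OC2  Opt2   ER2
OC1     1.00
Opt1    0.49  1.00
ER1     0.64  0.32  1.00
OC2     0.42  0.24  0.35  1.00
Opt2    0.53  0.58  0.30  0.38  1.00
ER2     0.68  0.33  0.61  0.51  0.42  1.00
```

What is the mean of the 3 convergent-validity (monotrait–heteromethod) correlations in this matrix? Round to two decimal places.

0.54

Convergent values: 0.42, 0.58, 0.61; mean = 1.61/3 = 0.54.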